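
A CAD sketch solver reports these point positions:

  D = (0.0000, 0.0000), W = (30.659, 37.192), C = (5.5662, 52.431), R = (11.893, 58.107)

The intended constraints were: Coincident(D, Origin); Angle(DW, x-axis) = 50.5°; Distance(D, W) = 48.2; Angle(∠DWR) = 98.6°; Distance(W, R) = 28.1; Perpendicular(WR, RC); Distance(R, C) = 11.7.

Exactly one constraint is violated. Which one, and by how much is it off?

Distance(R, C) = 11.7 — off by 3.20.

D = (0.00, 0.00) ✓; DW at 50.50° ✓; |DW| = 48.20 ✓; ∠DWR = 98.60° ✓; |WR| = 28.10 ✓; ∠(WR, RC) = 90.00° ✓; |RC| = 8.500 ✗.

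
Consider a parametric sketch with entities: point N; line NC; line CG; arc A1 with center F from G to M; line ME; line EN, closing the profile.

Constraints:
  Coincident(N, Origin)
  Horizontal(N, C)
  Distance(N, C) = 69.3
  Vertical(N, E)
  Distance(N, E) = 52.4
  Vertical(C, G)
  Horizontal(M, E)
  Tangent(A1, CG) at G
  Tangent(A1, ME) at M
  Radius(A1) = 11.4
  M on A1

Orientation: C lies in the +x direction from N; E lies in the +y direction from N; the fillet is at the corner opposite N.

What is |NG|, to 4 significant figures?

80.52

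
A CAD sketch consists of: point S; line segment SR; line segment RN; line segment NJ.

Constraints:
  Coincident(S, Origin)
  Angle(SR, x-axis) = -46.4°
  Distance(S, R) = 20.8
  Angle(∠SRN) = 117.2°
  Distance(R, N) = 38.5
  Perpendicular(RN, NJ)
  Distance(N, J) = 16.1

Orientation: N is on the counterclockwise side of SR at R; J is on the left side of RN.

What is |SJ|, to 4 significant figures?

48.07

S is at the origin; SR runs at -46.4° with length 20.8, so R = 20.8·(cos -46.4°, sin -46.4°) = (14.34, -15.06). ∠SRN = 117.2°, so RN runs at -46.4° + (180° − 117.2°) = 16.40° from the x-axis; with |RN| = 38.5, N = R + 38.5·(cos 16.40°, sin 16.40°) = (51.28, -4.193). The perpendicularity gives NJ at right angles to RN; with |NJ| = 16.1 on the left of RN, J = N + 16.1·(-0.2823, 0.9593) = (46.73, 11.25). Then |SJ| = |J − S| = 48.07.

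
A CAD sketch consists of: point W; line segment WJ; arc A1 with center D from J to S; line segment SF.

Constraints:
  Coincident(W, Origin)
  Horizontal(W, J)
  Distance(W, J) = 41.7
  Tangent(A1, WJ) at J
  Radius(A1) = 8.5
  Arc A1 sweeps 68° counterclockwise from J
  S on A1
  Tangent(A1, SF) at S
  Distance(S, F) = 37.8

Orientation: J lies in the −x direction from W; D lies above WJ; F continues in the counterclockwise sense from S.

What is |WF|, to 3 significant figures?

44.9

W is at the origin; WJ is horizontal with |WJ| = 41.7 and J on the −x side, so J = (-41.7, 0.00). The tangent condition forces DJ to be normal to WJ, so D = J + (0, 8.5) = (-41.7, 8.50). On A1, J sits at bearing -90° from D; a 68° counterclockwise sweep puts S at bearing -22°, so S = D + 8.5·(cos -22°, sin -22°) = (-33.8, 5.32). A1 meets SF tangentially, so DS is at right angles to SF, so SF runs along (−sin -22°, cos -22°); with |SF| = 37.8, F = (-19.7, 40.4). Then |WF| = |F − W| = 44.9.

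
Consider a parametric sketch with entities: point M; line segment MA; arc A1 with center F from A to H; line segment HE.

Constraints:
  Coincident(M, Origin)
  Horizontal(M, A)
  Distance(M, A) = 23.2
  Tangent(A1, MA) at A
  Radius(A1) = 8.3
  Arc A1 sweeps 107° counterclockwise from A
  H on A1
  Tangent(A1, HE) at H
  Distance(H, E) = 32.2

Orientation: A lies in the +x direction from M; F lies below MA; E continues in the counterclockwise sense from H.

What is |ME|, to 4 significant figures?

48.30

M is at the origin; M and A share the same y with |MA| = 23.2 and A on the +x side, so A = (23.20, 0.000). The tangent condition forces FA to be normal to MA, so F = A + (0, -8.3) = (23.20, -8.300). On A1, A sits at bearing 90° from F; a 107° counterclockwise sweep puts H at bearing 197°, so H = F + 8.3·(cos 197°, sin 197°) = (15.26, -10.73). Since A1 is tangent to HE there, FH ⟂ HE, so HE runs along (−sin 197°, cos 197°); with |HE| = 32.2, E = (24.68, -41.52). Then |ME| = |E − M| = 48.30.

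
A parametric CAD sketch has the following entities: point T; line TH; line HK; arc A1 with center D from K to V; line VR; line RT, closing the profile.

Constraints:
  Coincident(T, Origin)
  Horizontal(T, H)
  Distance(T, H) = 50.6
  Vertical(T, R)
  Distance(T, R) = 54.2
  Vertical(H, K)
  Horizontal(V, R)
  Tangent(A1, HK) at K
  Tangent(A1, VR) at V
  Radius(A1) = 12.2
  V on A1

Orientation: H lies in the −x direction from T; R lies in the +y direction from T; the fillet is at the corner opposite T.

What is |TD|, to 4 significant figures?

56.91

T is at the origin; T and H share the same y with |TH| = 50.6 and H on the −x side, so H = (-50.60, 0.000). TR is vertical with |TR| = 54.2 and R on the +y side, so R = (0.000, 54.20). The virtual corner opposite T is at (-50.60, 54.20). Tangency of A1 to HK means the radius DK is perpendicular to HK and the tangent condition forces DV to be normal to VR, with radius 12.2, so the center D sits 12.2 in from both sides at D = (-38.40, 42.00). Then |TD| = |D − T| = 56.91.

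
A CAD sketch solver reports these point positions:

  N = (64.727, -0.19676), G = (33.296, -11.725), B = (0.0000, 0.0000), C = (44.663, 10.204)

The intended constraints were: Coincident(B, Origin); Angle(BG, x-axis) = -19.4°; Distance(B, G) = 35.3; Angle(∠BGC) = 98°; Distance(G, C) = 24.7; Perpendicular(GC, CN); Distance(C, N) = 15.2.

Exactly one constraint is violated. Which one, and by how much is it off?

Distance(C, N) = 15.2 — off by 7.40.

B = (0.00, 0.00) ✓; BG at -19.40° ✓; |BG| = 35.30 ✓; ∠BGC = 98.00° ✓; |GC| = 24.70 ✓; ∠(GC, CN) = 90.00° ✓; |CN| = 22.60 ✗.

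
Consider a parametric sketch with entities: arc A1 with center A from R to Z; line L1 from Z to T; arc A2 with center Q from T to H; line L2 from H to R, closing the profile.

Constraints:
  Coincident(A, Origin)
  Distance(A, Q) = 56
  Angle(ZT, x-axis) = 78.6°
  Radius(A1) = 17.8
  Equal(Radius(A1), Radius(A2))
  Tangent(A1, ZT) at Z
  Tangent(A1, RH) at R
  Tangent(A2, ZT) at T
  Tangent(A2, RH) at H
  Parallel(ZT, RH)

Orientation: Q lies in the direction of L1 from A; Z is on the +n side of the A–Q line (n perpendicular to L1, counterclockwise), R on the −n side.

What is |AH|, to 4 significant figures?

58.76

Tangency of A1 to both parallel lines with radius 17.8 puts Z and R at A ± 17.8·n: Z = (-17.45, 3.518), R = (17.45, -3.518). Equal radii place T and H the same way about Q: T = Q + 17.8·n = (-6.380, 58.41), H = Q − 17.8·n = (28.52, 51.38). Then |AH| = |H − A| = 58.76.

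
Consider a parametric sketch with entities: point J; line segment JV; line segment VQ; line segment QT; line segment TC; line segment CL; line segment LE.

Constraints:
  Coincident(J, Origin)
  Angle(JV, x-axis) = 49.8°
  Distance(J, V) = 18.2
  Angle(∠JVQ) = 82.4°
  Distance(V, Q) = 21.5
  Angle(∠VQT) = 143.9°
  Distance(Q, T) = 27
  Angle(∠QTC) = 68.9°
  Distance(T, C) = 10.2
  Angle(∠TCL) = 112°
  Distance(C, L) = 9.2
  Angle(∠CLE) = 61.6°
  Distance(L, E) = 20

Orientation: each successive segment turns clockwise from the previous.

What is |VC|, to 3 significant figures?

40.8

∠VQT = 143.9° gives QT at -83.9° from the x-axis; with |QT| = 27.0, T = (29.1, -28.9). ∠QTC = 68.9° gives TC at 165° from the x-axis; with |TC| = 10.2, C = (19.2, -26.2). Then |VC| = |C − V| = 40.8.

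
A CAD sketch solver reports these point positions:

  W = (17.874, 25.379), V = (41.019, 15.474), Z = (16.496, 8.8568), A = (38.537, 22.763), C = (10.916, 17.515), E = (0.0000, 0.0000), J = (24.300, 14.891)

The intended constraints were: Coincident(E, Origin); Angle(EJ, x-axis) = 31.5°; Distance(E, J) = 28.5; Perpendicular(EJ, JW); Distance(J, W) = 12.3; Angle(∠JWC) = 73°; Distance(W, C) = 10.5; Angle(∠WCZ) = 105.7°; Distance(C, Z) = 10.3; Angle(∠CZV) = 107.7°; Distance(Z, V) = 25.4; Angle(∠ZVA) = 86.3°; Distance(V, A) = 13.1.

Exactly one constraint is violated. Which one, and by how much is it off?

Distance(V, A) = 13.1 — off by 5.40.

E = (0.00, 0.00) ✓; EJ at 31.50° ✓; |EJ| = 28.50 ✓; ∠(EJ, JW) = 90.00° ✓; |JW| = 12.30 ✓; ∠JWC = 73.00° ✓; |WC| = 10.50 ✓; ∠WCZ = 105.7° ✓; |CZ| = 10.30 ✓; ∠CZV = 107.7° ✓; |ZV| = 25.40 ✓; ∠ZVA = 86.30° ✓; |VA| = 7.700 ✗.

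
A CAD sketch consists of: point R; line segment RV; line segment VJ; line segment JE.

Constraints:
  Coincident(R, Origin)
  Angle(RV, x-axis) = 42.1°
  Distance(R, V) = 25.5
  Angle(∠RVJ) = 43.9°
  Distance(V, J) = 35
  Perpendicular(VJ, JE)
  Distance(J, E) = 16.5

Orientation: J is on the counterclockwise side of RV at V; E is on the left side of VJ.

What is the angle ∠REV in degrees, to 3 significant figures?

29.3°

R is at the origin; RV runs at 42.1° with length 25.5, so V = 25.5·(cos 42.1°, sin 42.1°) = (18.9, 17.1). ∠RVJ = 43.9°, so VJ runs at 42.1° + (180° − 43.9°) = 178° from the x-axis; with |VJ| = 35.0, J = V + 35.0·(cos 178°, sin 178°) = (-16.1, 18.2). VJ is perpendicular to JE; with |JE| = 16.5 on the left of VJ, E = J + 16.5·(-0.0314, -1.00) = (-16.6, 1.70). Then cos ∠REV = ER·EV / (|ER||EV|), giving 29.3°.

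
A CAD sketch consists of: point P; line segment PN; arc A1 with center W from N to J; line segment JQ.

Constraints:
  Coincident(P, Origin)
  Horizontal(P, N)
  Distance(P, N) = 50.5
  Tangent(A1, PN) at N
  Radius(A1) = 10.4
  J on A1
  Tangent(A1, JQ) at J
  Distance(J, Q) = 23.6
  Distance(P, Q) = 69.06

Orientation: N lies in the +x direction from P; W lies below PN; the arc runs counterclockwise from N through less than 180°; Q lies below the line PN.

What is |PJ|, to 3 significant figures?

46.7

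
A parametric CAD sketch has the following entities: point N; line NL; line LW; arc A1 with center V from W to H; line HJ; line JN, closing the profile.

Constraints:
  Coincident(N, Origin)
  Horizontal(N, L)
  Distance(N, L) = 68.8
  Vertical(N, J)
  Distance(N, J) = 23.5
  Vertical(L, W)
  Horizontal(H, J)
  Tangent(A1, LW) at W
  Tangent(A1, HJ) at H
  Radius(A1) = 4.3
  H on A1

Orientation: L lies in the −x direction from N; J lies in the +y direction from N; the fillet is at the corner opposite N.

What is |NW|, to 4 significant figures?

71.43

N is at the origin; NL is horizontal with |NL| = 68.8 and L on the −x side, so L = (-68.80, 0.000). N and J share the same x with |NJ| = 23.5 and J on the +y side, so J = (0.000, 23.50). The virtual corner opposite N is at (-68.80, 23.50). A1 meets LW tangentially, so VW is at right angles to LW and since A1 is tangent to HJ there, VH ⟂ HJ, with radius 4.3, so the center V sits 4.3 in from both sides at V = (-64.50, 19.20). That places the tangent points at W = (-68.80, 19.20) on LW and H = (-64.50, 23.50) on HJ. Then |NW| = |W − N| = 71.43.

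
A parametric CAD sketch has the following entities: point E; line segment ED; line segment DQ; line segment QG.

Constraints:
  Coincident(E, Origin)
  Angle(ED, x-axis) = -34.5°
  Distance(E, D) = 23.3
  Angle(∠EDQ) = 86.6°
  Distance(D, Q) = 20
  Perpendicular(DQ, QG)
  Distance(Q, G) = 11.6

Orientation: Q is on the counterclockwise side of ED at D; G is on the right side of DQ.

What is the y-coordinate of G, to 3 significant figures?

-2.06

E is at the origin; ED runs at -34.5° with length 23.3, so D = 23.3·(cos -34.5°, sin -34.5°) = (19.2, -13.2). ∠EDQ = 86.6°, so DQ runs at -34.5° + (180° − 86.6°) = 58.9° from the x-axis; with |DQ| = 20.0, Q = D + 20.0·(cos 58.9°, sin 58.9°) = (29.5, 3.93). DQ ⟂ QG; with |QG| = 11.6 on the right of DQ, G = Q + 11.6·(0.856, -0.517) = (39.5, -2.06). So G.y = -2.06.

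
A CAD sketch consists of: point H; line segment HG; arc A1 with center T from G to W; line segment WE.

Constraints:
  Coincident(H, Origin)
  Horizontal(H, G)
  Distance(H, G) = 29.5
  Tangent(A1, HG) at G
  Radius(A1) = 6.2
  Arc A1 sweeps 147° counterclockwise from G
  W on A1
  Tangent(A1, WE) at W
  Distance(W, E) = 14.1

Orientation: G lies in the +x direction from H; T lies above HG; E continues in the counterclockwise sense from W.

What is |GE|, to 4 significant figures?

20.87

H is at the origin; H and G share the same y with |HG| = 29.5 and G on the +x side, so G = (29.50, 0.000). The tangent condition forces TG to be normal to HG, so T = G + (0, 6.2) = (29.50, 6.200). On A1, G sits at bearing -90° from T; a 147° counterclockwise sweep puts W at bearing 57°, so W = T + 6.2·(cos 57°, sin 57°) = (32.88, 11.40). A1 meets WE tangentially, so TW is at right angles to WE, so WE runs along (−sin 57°, cos 57°); with |WE| = 14.1, E = (21.05, 19.08). Then |GE| = |E − G| = 20.87.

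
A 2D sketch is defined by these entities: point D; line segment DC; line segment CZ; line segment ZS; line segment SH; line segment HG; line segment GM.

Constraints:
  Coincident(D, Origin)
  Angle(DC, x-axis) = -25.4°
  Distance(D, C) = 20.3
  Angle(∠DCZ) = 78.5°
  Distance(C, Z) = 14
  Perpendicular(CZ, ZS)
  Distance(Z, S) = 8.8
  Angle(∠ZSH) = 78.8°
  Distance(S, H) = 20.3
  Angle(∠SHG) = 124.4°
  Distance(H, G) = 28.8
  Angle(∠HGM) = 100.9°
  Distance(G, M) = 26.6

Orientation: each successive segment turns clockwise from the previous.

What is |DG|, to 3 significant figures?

46.7

D is at the origin; DC runs at -25.4° with length 20.3, so C = (18.3, -8.71). ∠DCZ = 78.5° gives CZ at -127° from the x-axis; with |CZ| = 14.0, Z = (9.93, -19.9). The perpendicularity gives ZS at right angles to CZ, so ZS runs at 143°; with |ZS| = 8.8, S = (2.89, -14.6). ∠ZSH = 78.8° gives SH at 41.9° from the x-axis; with |SH| = 20.3, H = (18.0, -1.06). ∠SHG = 124.4° gives HG at -13.7° from the x-axis; with |HG| = 28.8, G = (46.0, -7.88). Then |DG| = |G − D| = 46.7.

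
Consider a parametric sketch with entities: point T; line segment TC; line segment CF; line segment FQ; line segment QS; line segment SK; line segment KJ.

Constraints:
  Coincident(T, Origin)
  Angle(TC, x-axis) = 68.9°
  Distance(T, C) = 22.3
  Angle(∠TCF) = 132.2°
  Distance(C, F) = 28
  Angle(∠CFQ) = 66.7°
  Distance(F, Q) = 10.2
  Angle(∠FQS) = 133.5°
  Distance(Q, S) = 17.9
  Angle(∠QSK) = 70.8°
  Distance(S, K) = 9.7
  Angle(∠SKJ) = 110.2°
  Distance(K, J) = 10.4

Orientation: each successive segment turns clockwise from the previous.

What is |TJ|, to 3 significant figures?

34.8

T is at the origin; TC runs at 68.9° with length 22.3, so C = (8.03, 20.8). ∠TCF = 132.2° gives CF at 21.1° from the x-axis; with |CF| = 28.0, F = (34.2, 30.9). ∠CFQ = 66.7° gives FQ at -92.2° from the x-axis; with |FQ| = 10.2, Q = (33.8, 20.7). ∠FQS = 133.5° gives QS at -139° from the x-axis; with |QS| = 17.9, S = (20.3, 8.88). ∠QSK = 70.8° gives SK at 112° from the x-axis; with |SK| = 9.7, K = (16.7, 17.9). ∠SKJ = 110.2° gives KJ at 42.3° from the x-axis; with |KJ| = 10.4, J = (24.4, 24.9). Then |TJ| = |J − T| = 34.8.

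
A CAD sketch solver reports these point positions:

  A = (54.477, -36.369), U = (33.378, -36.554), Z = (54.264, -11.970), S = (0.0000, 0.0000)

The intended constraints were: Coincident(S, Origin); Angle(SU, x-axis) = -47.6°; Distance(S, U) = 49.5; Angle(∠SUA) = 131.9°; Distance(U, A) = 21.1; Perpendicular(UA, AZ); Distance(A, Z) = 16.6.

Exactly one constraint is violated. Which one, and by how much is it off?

Distance(A, Z) = 16.6 — off by 7.80.

S = (0.00, 0.00) ✓; SU at -47.60° ✓; |SU| = 49.50 ✓; ∠SUA = 131.9° ✓; |UA| = 21.10 ✓; ∠(UA, AZ) = 90.00° ✓; |AZ| = 24.40 ✗.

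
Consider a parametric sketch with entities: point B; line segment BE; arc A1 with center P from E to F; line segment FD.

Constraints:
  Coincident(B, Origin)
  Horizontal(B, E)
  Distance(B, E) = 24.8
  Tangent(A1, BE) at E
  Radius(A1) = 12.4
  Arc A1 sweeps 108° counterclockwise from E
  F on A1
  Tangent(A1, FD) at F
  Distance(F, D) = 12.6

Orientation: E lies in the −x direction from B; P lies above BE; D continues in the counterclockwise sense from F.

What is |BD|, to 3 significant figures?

32.9

On A1, E sits at bearing -90° from P; a 108° counterclockwise sweep puts F at bearing 18°, so F = P + 12.4·(cos 18°, sin 18°) = (-13.0, 16.2). The tangent condition forces PF to be normal to FD, so FD runs along (−sin 18°, cos 18°); with |FD| = 12.6, D = (-16.9, 28.2). Then |BD| = |D − B| = 32.9.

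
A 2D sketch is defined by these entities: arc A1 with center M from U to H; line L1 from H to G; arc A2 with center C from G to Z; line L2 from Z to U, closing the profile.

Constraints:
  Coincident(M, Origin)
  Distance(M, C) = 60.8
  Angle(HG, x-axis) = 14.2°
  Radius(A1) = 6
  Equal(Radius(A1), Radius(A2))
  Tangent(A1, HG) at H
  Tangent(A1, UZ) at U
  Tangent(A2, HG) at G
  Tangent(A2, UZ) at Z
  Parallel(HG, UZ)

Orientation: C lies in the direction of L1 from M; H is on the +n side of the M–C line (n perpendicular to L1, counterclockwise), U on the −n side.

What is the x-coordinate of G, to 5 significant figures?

57.470

The slot axis is L1's direction at 14.2°, so u = (cos 14.2°, sin 14.2°) = (0.96945, 0.24531) and n = (−sin 14.2°, cos 14.2°) = (-0.24531, 0.96945). M is at the origin and C lies 60.8 along u from M, so C = 60.8·u = (58.942, 14.915). Tangency of A1 to both parallel lines with radius 6.0 puts H and U at M ± 6.0·n: H = (-1.4718, 5.8167), U = (1.4718, -5.8167). Equal radii place G and Z the same way about C: G = C + 6.0·n = (57.470, 20.731), Z = C − 6.0·n = (60.414, 9.0980). So G.x = 57.470.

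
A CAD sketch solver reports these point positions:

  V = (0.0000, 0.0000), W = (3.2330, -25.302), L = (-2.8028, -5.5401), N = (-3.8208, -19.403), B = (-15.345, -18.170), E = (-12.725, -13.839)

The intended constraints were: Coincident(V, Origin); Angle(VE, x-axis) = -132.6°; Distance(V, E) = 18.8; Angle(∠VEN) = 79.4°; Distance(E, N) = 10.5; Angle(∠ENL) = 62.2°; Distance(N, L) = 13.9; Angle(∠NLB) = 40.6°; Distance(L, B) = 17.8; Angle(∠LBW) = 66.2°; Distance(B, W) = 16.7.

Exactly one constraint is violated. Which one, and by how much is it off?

Distance(B, W) = 16.7 — off by 3.20.

V = (0.00, 0.00) ✓; VE at -132.6° ✓; |VE| = 18.80 ✓; ∠VEN = 79.40° ✓; |EN| = 10.50 ✓; ∠ENL = 62.20° ✓; |NL| = 13.90 ✓; ∠NLB = 40.60° ✓; |LB| = 17.80 ✓; ∠LBW = 66.20° ✓; |BW| = 19.90 ✗.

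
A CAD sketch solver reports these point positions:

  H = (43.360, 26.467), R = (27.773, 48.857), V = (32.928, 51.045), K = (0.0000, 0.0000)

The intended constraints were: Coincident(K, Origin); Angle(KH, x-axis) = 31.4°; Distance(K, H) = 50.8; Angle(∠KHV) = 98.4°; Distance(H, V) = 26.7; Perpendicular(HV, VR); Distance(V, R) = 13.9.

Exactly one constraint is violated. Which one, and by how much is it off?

Distance(V, R) = 13.9 — off by 8.30.

K = (0.00, 0.00) ✓; KH at 31.40° ✓; |KH| = 50.80 ✓; ∠KHV = 98.40° ✓; |HV| = 26.70 ✓; ∠(HV, VR) = 90.00° ✓; |VR| = 5.600 ✗.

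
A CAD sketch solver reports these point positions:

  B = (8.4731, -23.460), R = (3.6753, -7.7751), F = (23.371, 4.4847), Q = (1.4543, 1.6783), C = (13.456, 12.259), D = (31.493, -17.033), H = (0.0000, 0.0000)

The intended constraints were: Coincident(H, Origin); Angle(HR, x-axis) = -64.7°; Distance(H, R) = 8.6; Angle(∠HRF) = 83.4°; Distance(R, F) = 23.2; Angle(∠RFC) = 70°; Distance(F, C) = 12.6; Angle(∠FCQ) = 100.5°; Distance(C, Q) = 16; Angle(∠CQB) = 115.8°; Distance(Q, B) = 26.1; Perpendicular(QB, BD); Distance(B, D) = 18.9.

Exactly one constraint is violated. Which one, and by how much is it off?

Distance(B, D) = 18.9 — off by 5.00.

H = (0.00, 0.00) ✓; HR at -64.70° ✓; |HR| = 8.600 ✓; ∠HRF = 83.40° ✓; |RF| = 23.20 ✓; ∠RFC = 70.00° ✓; |FC| = 12.60 ✓; ∠FCQ = 100.5° ✓; |CQ| = 16.00 ✓; ∠CQB = 115.8° ✓; |QB| = 26.10 ✓; ∠(QB, BD) = 90.00° ✓; |BD| = 23.90 ✗.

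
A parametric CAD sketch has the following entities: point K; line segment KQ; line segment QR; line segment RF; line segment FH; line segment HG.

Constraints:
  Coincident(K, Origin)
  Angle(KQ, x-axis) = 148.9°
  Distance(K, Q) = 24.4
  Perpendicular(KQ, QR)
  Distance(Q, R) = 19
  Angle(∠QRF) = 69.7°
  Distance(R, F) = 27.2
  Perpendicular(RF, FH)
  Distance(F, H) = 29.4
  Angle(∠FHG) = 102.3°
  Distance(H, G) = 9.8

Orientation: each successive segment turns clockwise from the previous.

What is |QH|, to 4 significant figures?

23.64

∠QRF = 69.7° gives RF at -51.40° from the x-axis; with |RF| = 27.2, F = (5.891, 7.615). RF ⟂ FH, so FH runs at -141.4°; with |FH| = 29.4, H = (-17.09, -10.73). Then |QH| = |H − Q| = 23.64.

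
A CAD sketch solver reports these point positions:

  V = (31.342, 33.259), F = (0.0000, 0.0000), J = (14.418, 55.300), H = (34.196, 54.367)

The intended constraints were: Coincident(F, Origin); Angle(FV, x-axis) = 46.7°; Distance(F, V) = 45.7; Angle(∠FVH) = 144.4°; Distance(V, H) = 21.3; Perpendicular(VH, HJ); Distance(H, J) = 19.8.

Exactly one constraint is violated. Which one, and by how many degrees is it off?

Perpendicular(VH, HJ) — off by 5.00°.

F = (0.00, 0.00) ✓; FV at 46.70° ✓; |FV| = 45.70 ✓; ∠FVH = 144.4° ✓; |VH| = 21.30 ✓; ∠(VH, HJ) = 95.00° ✗; |HJ| = 19.80 ✓.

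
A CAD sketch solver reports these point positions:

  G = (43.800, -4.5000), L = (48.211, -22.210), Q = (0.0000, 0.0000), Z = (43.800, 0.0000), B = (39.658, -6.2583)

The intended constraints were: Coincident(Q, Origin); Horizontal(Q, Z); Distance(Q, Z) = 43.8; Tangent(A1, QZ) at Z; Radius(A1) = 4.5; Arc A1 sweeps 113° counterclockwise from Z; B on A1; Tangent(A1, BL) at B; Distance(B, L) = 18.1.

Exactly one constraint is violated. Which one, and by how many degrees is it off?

Tangent(A1, BL) at B — off by 5.20°.

Q = (0.00, 0.00) ✓; Q.y = 0.00, Z.y = 0.00 ✓; |QZ| = 43.80 ✓; ∠(GZ, ZQ) = 90.00° ✓; |GZ| = 4.500 ✓; bearing(G→B) − bearing(G→Z) = 113.0° ✓; |GB| = 4.500 ✓; ∠(GB, BL) = 84.80° ✗; |BL| = 18.10 ✓.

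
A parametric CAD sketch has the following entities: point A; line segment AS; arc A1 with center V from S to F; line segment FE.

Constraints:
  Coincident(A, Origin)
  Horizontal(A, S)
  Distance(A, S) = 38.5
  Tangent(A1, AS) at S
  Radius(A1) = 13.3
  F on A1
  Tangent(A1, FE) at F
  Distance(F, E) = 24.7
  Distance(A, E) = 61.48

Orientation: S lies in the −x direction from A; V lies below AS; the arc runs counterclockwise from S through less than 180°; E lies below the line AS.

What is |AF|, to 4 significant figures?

53.95

A is at the origin; A and S share the same y with |AS| = 38.5 and S on the −x side, so S = (-38.50, 0.000). Tangency of A1 to AS means the radius VS is perpendicular to AS, so V = S + (0, -13.3) = (-38.50, -13.30). Since VF ⟂ FE (tangency), |VE| = √(13.3² + 24.7²) = 28.05 regardless of where F sits on A1. So E lies on both circle(A, 61.48) and circle(V, 28.05); the below-AS intersection is E = (-46.54, -40.18). F is the foot of the tangent from E: F = (-51.53, -15.99).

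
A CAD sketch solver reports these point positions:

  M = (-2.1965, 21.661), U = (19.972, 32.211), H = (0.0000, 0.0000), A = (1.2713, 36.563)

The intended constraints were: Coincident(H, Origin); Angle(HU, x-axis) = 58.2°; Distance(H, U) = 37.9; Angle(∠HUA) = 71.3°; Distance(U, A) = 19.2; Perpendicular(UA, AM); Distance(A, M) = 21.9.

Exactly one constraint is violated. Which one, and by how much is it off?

Distance(A, M) = 21.9 — off by 6.60.

H = (0.00, 0.00) ✓; HU at 58.20° ✓; |HU| = 37.90 ✓; ∠HUA = 71.30° ✓; |UA| = 19.20 ✓; ∠(UA, AM) = 90.00° ✓; |AM| = 15.30 ✗.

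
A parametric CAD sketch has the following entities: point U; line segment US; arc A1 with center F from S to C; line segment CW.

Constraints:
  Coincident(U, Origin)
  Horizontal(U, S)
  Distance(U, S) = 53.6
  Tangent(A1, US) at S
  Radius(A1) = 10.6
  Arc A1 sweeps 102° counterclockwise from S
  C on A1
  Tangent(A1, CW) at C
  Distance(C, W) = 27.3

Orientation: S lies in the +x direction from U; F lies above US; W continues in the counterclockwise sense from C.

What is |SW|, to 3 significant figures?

39.8

On A1, S sits at bearing -90° from F; a 102° counterclockwise sweep puts C at bearing 12°, so C = F + 10.6·(cos 12°, sin 12°) = (64.0, 12.8). The tangent condition forces FC to be normal to CW, so CW runs along (−sin 12°, cos 12°); with |CW| = 27.3, W = (58.3, 39.5). Then |SW| = |W − S| = 39.8.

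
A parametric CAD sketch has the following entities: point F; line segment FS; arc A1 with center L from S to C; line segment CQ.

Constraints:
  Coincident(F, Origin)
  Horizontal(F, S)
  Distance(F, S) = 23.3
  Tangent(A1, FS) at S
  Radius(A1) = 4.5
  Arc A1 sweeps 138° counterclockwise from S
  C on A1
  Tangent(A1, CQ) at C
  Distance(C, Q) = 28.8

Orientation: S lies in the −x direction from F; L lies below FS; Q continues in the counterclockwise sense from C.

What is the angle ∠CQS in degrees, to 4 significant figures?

13.85°

F is at the origin; FS is horizontal with |FS| = 23.3 and S on the −x side, so S = (-23.30, 0.000). The tangent condition forces LS to be normal to FS, so L = S + (0, -4.5) = (-23.30, -4.500). On A1, S sits at bearing 90° from L; a 138° counterclockwise sweep puts C at bearing 228°, so C = L + 4.5·(cos 228°, sin 228°) = (-26.31, -7.844). Tangency of A1 to CQ means the radius LC is perpendicular to CQ, so CQ runs along (−sin 228°, cos 228°); with |CQ| = 28.8, Q = (-4.909, -27.12). Then cos ∠CQS = QC·QS / (|QC||QS|), giving 13.85°.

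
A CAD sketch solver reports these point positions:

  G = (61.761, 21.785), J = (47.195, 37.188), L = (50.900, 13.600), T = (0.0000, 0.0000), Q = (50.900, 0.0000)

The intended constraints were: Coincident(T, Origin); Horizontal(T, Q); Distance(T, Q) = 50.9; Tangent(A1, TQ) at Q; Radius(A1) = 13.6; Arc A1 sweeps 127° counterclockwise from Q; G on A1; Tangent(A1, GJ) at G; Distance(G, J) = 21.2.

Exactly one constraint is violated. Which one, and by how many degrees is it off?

Tangent(A1, GJ) at G — off by 6.40°.

T = (0.00, 0.00) ✓; T.y = 0.00, Q.y = 0.00 ✓; |TQ| = 50.90 ✓; ∠(LQ, QT) = 90.00° ✓; |LQ| = 13.60 ✓; bearing(L→G) − bearing(L→Q) = 127.0° ✓; |LG| = 13.60 ✓; ∠(LG, GJ) = 83.60° ✗; |GJ| = 21.20 ✓.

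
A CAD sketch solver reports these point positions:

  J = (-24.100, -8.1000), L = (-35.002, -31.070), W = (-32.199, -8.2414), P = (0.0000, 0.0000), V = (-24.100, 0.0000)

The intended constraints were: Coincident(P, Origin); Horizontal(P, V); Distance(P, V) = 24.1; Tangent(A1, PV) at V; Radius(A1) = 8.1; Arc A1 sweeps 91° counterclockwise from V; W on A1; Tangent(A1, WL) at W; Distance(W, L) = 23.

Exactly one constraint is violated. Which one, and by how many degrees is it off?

Tangent(A1, WL) at W — off by 8.00°.

P = (0.00, 0.00) ✓; P.y = 0.00, V.y = 0.00 ✓; |PV| = 24.10 ✓; ∠(JV, VP) = 90.00° ✓; |JV| = 8.100 ✓; bearing(J→W) − bearing(J→V) = 91.00° ✓; |JW| = 8.100 ✓; ∠(JW, WL) = 98.00° ✗; |WL| = 23.00 ✓.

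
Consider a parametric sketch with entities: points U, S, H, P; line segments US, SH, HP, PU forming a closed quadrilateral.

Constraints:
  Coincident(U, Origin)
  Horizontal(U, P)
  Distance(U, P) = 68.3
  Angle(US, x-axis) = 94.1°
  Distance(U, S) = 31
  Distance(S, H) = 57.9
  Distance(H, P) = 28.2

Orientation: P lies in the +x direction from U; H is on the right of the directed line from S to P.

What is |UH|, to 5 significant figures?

41.788

Checks: U.y = 0.00, P.y = 0.00 ✓; |SH| = 57.90 ✓; |HP| = 28.20 ✓.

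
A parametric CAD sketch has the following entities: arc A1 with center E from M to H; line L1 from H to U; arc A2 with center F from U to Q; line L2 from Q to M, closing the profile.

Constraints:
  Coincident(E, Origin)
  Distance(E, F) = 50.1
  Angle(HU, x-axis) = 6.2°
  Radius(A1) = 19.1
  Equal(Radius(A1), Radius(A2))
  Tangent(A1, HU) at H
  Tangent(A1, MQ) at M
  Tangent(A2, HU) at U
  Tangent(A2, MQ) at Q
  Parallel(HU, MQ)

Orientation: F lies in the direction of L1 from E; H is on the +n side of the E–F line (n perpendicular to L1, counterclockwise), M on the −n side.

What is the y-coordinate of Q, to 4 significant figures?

-13.58

The slot axis is L1's direction at 6.2°, so u = (cos 6.2°, sin 6.2°) = (0.9942, 0.1080) and n = (−sin 6.2°, cos 6.2°) = (-0.1080, 0.9942). E is at the origin and F lies 50.1 along u from E, so F = 50.1·u = (49.81, 5.411). Tangency of A1 to both parallel lines with radius 19.1 puts H and M at E ± 19.1·n: H = (-2.063, 18.99), M = (2.063, -18.99). Equal radii place U and Q the same way about F: U = F + 19.1·n = (47.74, 24.40), Q = F − 19.1·n = (51.87, -13.58). So Q.y = -13.58.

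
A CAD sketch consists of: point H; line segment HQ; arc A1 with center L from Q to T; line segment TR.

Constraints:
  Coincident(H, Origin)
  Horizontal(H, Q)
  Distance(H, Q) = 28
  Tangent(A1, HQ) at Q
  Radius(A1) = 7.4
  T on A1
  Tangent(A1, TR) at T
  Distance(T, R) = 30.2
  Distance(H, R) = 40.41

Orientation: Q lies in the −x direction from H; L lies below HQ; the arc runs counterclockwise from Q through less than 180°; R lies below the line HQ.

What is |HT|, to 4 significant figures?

36.03

H is at the origin; H and Q share the same y with |HQ| = 28.0 and Q on the −x side, so Q = (-28.00, 0.000). The tangent condition forces LQ to be normal to HQ, so L = Q + (0, -7.4) = (-28.00, -7.400). Since LT ⟂ TR (tangency), |LR| = √(7.4² + 30.2²) = 31.09 regardless of where T sits on A1. So R lies on both circle(H, 40.41) and circle(L, 31.09); the below-HQ intersection is R = (-17.21, -36.56). T is the foot of the tangent from R: T = (-34.13, -11.55).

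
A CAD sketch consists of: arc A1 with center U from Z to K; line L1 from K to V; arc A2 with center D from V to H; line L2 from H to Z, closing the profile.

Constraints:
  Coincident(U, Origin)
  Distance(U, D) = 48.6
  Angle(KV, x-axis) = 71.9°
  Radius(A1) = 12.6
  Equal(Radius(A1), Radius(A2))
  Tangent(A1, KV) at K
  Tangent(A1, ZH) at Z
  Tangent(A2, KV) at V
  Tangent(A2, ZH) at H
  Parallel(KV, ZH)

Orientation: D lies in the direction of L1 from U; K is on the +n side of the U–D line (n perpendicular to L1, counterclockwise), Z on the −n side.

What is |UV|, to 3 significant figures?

50.2

The slot axis is L1's direction at 71.9°, so u = (cos 71.9°, sin 71.9°) = (0.311, 0.951) and n = (−sin 71.9°, cos 71.9°) = (-0.951, 0.311). U is at the origin and D lies 48.6 along u from U, so D = 48.6·u = (15.1, 46.2). Tangency of A1 to both parallel lines with radius 12.6 puts K and Z at U ± 12.6·n: K = (-12.0, 3.91), Z = (12.0, -3.91). Equal radii place V and H the same way about D: V = D + 12.6·n = (3.12, 50.1), H = D − 12.6·n = (27.1, 42.3). Then |UV| = |V − U| = 50.2.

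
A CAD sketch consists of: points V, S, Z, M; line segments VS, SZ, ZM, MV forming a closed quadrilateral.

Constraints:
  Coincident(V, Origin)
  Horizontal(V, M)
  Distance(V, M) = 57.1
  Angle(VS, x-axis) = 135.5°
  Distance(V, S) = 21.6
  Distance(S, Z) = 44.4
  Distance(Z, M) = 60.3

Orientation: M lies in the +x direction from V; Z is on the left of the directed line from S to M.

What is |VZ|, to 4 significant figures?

48.41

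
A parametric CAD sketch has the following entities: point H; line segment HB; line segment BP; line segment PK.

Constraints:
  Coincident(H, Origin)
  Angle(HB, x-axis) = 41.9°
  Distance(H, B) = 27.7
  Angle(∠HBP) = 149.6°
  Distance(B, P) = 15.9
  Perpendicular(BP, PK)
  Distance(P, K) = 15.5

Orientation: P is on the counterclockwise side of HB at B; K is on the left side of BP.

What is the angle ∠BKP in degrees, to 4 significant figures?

45.73°

∠HBP = 149.6°, so BP runs at 41.9° + (180° − 149.6°) = 72.30° from the x-axis; with |BP| = 15.9, P = B + 15.9·(cos 72.30°, sin 72.30°) = (25.45, 33.65). BP is perpendicular to PK; with |PK| = 15.5 on the left of BP, K = P + 15.5·(-0.9527, 0.3040) = (10.69, 38.36). Then cos ∠BKP = KB·KP / (|KB||KP|), giving 45.73°.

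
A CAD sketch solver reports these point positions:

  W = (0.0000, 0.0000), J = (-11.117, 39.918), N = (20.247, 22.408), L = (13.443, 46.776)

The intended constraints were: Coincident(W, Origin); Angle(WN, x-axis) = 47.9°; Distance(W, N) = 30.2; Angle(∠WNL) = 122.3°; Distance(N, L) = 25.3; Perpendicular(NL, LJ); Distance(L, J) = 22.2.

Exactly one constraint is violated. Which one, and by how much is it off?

Distance(L, J) = 22.2 — off by 3.30.

W = (0.00, 0.00) ✓; WN at 47.90° ✓; |WN| = 30.20 ✓; ∠WNL = 122.3° ✓; |NL| = 25.30 ✓; ∠(NL, LJ) = 90.00° ✓; |LJ| = 25.50 ✗.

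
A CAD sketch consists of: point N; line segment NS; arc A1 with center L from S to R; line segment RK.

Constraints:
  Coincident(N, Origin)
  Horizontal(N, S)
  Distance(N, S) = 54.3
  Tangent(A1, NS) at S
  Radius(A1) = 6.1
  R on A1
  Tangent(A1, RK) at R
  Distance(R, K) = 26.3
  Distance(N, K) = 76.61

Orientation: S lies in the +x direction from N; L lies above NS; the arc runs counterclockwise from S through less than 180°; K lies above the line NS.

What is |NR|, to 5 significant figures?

59.804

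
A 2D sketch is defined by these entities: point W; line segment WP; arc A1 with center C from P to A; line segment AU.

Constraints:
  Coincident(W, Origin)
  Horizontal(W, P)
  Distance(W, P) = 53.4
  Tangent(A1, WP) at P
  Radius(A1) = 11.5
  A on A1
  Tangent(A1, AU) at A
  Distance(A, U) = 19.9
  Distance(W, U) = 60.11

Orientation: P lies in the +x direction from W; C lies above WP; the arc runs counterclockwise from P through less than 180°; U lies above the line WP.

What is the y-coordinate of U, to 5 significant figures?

34.145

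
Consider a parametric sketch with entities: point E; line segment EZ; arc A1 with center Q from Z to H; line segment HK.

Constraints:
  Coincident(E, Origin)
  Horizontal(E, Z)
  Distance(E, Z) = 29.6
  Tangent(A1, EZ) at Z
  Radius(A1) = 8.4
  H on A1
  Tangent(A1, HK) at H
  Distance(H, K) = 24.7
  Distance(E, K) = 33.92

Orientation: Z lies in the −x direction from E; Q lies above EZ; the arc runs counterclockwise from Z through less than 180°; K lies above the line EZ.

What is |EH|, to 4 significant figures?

22.37

Checks: E.y = 0.00, Z.y = 0.00 ✓; |QH| = 8.400 ✓; ∠(QH, HK) = 90.00° ✓; |HK| = 24.70 ✓; |EK| = 33.92 ✓.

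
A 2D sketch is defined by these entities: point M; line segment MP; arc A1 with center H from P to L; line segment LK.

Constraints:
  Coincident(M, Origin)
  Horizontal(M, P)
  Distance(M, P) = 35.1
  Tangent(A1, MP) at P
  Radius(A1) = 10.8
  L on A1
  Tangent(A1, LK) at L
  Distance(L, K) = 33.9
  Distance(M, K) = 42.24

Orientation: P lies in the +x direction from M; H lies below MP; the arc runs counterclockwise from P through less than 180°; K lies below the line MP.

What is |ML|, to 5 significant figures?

25.926

M is at the origin; MP is horizontal with |MP| = 35.1 and P on the +x side, so P = (35.100, 0.0000). Tangency of A1 to MP means the radius HP is perpendicular to MP, so H = P + (0, -10.8) = (35.100, -10.800). Since HL ⟂ LK (tangency), |HK| = √(10.8² + 33.9²) = 35.579 regardless of where L sits on A1. So K lies on both circle(M, 42.24) and circle(H, 35.579); the below-MP intersection is K = (14.374, -39.719). L is the foot of the tangent from K: L = (24.826, -7.4703).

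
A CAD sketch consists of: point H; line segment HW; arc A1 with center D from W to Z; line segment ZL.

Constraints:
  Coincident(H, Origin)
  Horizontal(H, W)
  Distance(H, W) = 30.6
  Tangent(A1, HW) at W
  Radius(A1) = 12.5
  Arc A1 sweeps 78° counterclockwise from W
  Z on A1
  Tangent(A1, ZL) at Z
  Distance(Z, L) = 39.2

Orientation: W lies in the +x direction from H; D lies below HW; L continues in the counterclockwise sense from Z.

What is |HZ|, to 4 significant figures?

20.87

Tangency of A1 to HW means the radius DW is perpendicular to HW, so D = W + (0, -12.5) = (30.60, -12.50). On A1, W sits at bearing 90° from D; a 78° counterclockwise sweep puts Z at bearing 168°, so Z = D + 12.5·(cos 168°, sin 168°) = (18.37, -9.901). Then |HZ| = |Z − H| = 20.87.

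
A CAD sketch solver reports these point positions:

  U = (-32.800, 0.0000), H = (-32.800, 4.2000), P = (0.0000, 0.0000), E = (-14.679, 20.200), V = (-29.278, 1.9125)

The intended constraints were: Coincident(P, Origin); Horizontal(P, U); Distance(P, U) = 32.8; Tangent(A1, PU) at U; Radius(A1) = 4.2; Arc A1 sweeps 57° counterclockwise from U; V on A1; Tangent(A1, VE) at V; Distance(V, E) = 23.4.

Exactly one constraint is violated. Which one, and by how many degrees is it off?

Tangent(A1, VE) at V — off by 5.60°.

P = (0.00, 0.00) ✓; P.y = 0.00, U.y = 0.00 ✓; |PU| = 32.80 ✓; ∠(HU, UP) = 90.00° ✓; |HU| = 4.200 ✓; bearing(H→V) − bearing(H→U) = 57.00° ✓; |HV| = 4.200 ✓; ∠(HV, VE) = 95.60° ✗; |VE| = 23.40 ✓.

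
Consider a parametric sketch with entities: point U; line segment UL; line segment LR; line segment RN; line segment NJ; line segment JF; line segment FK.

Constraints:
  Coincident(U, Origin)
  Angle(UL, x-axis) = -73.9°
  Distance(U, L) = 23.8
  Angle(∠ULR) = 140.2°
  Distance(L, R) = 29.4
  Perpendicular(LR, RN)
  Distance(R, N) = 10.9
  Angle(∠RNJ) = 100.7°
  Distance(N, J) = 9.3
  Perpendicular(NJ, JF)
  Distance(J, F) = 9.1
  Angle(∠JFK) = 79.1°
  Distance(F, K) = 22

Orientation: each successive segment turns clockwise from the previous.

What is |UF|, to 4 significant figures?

38.62

∠RNJ = 100.7° gives NJ at 77.00° from the x-axis; with |NJ| = 9.3, J = (-13.11, -36.34). NJ is perpendicular to JF, so JF runs at -13.00°; with |JF| = 9.1, F = (-4.239, -38.39). Then |UF| = |F − U| = 38.62.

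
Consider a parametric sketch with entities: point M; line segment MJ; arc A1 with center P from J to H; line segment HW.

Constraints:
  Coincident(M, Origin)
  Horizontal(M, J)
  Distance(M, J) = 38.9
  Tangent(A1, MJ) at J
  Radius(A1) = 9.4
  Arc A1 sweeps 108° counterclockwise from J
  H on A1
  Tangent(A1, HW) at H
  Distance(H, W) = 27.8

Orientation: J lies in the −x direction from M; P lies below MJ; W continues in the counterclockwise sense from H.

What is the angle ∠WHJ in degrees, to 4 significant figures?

126.0°

M is at the origin; M and J share the same y with |MJ| = 38.9 and J on the −x side, so J = (-38.90, 0.000). A1 meets MJ tangentially, so PJ is at right angles to MJ, so P = J + (0, -9.4) = (-38.90, -9.400). On A1, J sits at bearing 90° from P; a 108° counterclockwise sweep puts H at bearing 198°, so H = P + 9.4·(cos 198°, sin 198°) = (-47.84, -12.30). Since A1 is tangent to HW there, PH ⟂ HW, so HW runs along (−sin 198°, cos 198°); with |HW| = 27.8, W = (-39.25, -38.74). Then cos ∠WHJ = HW·HJ / (|HW||HJ|), giving 126.0°.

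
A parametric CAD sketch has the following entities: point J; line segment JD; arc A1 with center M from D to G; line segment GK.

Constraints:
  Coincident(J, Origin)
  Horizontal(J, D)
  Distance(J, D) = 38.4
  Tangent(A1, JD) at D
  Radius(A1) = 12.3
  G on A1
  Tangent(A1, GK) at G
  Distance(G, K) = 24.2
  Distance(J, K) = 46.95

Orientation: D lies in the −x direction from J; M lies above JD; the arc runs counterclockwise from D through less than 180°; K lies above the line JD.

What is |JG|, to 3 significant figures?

29.4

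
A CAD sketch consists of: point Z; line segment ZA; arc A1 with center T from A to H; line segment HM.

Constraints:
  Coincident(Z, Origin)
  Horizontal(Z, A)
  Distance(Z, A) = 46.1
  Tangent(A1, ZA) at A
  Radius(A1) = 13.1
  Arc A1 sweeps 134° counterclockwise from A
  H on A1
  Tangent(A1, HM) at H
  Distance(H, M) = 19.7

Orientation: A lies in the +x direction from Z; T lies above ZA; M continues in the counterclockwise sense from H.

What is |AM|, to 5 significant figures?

36.620

On A1, A sits at bearing -90° from T; a 134° counterclockwise sweep puts H at bearing 44°, so H = T + 13.1·(cos 44°, sin 44°) = (55.523, 22.200). The tangent condition forces TH to be normal to HM, so HM runs along (−sin 44°, cos 44°); with |HM| = 19.7, M = (41.839, 36.371). Then |AM| = |M − A| = 36.620.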